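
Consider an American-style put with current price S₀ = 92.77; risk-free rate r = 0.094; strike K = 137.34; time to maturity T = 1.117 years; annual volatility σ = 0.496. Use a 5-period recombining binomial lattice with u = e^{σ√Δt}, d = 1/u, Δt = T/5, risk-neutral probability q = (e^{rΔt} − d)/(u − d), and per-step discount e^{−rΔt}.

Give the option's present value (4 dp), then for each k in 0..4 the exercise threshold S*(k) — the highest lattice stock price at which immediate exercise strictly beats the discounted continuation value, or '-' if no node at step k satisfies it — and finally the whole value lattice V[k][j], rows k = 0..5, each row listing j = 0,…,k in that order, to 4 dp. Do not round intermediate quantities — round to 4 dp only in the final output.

price = 46.6227
boundary = - 73.3827 58.0470 73.3827 92.7700
tree:
46.6227
63.9573 30.3603
79.2930 45.1249 16.1011
91.4238 63.9573 27.2162 5.0719
101.0195 79.2930 44.5700 10.0869 0.0000
108.6099 91.4238 63.9573 20.0606 0.0000 0.0000

Δt=0.22340, u=1.26419, d=0.79102, q=0.48651, disc=e^(-rΔt)=0.97922
k=5 terminal: V=max(K-S,0) → 108.6099 91.4238 63.9573 20.0606 0.0000 0.0000
k=4: j=0 S=36.3205 intr=101.0195 cont=98.1655 V=101.0195[EX]; j=1 S=58.0470 intr=79.2930 cont=76.4390 V=79.2930[EX]; j=2 S=92.7700 intr=44.5700 cont=41.7160 V=44.5700[EX]; j=3 S=148.2640 intr=0.0000 cont=10.0869 V=10.0869[hold]; j=4 S=236.9538 intr=0.0000 cont=0.0000 V=0.0000[hold]  S*(4)=92.7700
k=3: j=0 S=45.9162 intr=91.4238 cont=88.5698 V=91.4238[EX]; j=1 S=73.3827 intr=63.9573 cont=61.1033 V=63.9573[EX]; j=2 S=117.2794 intr=20.0606 cont=27.2162 V=27.2162[hold]; j=3 S=187.4345 intr=0.0000 cont=5.0719 V=5.0719[hold]  S*(3)=73.3827
k=2: j=0 S=58.0470 intr=79.2930 cont=76.4390 V=79.2930[EX]; j=1 S=92.7700 intr=44.5700 cont=45.1249 V=45.1249[hold]; j=2 S=148.2640 intr=0.0000 cont=16.1011 V=16.1011[hold]  S*(2)=58.0470
k=1: j=0 S=73.3827 intr=63.9573 cont=61.3676 V=63.9573[EX]; j=1 S=117.2794 intr=20.0606 cont=30.3603 V=30.3603[hold]  S*(1)=73.3827
k=0: j=0 S=92.7700 intr=44.5700 cont=46.6227 V=46.6227[hold]  S*(0)=-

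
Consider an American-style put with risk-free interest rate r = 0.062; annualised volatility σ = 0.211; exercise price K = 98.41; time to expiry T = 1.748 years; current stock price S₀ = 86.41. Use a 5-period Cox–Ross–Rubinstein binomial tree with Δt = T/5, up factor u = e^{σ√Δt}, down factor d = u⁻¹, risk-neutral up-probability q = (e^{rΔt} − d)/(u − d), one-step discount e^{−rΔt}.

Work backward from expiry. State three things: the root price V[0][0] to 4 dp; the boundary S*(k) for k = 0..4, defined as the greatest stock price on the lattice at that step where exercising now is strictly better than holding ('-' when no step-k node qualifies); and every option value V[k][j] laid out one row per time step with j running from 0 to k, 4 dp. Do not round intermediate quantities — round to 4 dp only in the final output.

price = 13.2663
boundary = - 76.2750 67.3288 76.2750 86.4100
tree:
13.2663
22.1350 6.7191
31.0812 12.5105 2.3671
38.9782 22.1350 5.3311 0.0977
45.9489 31.0812 12.0000 0.2250 0.0000
52.1020 38.9782 22.1350 0.5183 0.0000 0.0000

Δt=0.34960, u=1.13287, d=0.88271, q=0.55644, disc=e^(-rΔt)=0.97856
k=5 terminal: V=max(K-S,0) → 52.1020 38.9782 22.1350 0.5183 0.0000 0.0000
k=4: j=0 S=52.4611 intr=45.9489 cont=43.8388 V=45.9489[EX]; j=1 S=67.3288 intr=31.0812 cont=28.9711 V=31.0812[EX]; j=2 S=86.4100 intr=12.0000 cont=9.8899 V=12.0000[EX]; j=3 S=110.8989 intr=0.0000 cont=0.2250 V=0.2250[hold]; j=4 S=142.3281 intr=0.0000 cont=0.0000 V=0.0000[hold]  S*(4)=86.4100
k=3: j=0 S=59.4318 intr=38.9782 cont=36.8681 V=38.9782[EX]; j=1 S=76.2750 intr=22.1350 cont=20.0249 V=22.1350[EX]; j=2 S=97.8917 intr=0.5183 cont=5.3311 V=5.3311[hold]; j=3 S=125.6345 intr=0.0000 cont=0.0977 V=0.0977[hold]  S*(3)=76.2750
k=2: j=0 S=67.3288 intr=31.0812 cont=28.9711 V=31.0812[EX]; j=1 S=86.4100 intr=12.0000 cont=12.5105 V=12.5105[hold]; j=2 S=110.8989 intr=0.0000 cont=2.3671 V=2.3671[hold]  S*(2)=67.3288
k=1: j=0 S=76.2750 intr=22.1350 cont=20.3028 V=22.1350[EX]; j=1 S=97.8917 intr=0.5183 cont=6.7191 V=6.7191[hold]  S*(1)=76.2750
k=0: j=0 S=86.4100 intr=12.0000 cont=13.2663 V=13.2663[hold]  S*(0)=-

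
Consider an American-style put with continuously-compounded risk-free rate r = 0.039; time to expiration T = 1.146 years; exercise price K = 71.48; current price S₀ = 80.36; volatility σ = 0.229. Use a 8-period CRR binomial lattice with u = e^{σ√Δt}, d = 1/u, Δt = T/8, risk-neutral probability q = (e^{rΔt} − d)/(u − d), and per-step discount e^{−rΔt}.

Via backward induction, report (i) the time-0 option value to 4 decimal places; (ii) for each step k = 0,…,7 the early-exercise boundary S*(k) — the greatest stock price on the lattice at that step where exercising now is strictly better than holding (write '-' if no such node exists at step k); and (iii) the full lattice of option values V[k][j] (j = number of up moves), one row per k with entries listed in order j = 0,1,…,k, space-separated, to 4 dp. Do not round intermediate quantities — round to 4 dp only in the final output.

price = 3.0483
boundary = - - - - 56.8164 52.0994 56.8164 61.9606
tree:
3.0483
4.7273 1.4726
7.1344 2.4723 0.5308
10.4257 4.0584 0.9793 0.1067
14.6636 6.4785 1.7835 0.2193 0.0000
19.3806 9.9789 3.1948 0.4506 0.0000 0.0000
23.7061 14.6636 5.5987 0.9259 0.0000 0.0000 0.0000
27.6724 19.3806 9.5194 1.9026 0.0000 0.0000 0.0000 0.0000
31.3094 23.7061 14.6636 3.9095 0.0000 0.0000 0.0000 0.0000 0.0000

Δt=0.14325, u=1.09054, d=0.91698, q=0.51062, disc=e^(-rΔt)=0.99443
k=8 terminal: V=max(K-S,0) → 31.3094 23.7061 14.6636 3.9095 0.0000 0.0000 0.0000 0.0000 0.0000
k=7: j=0 S=43.8076 intr=27.6724 cont=27.2742 V=27.6724[EX]; j=1 S=52.0994 intr=19.3806 cont=18.9824 V=19.3806[EX]; j=2 S=61.9606 intr=9.5194 cont=9.1212 V=9.5194[EX]; j=3 S=73.6883 intr=0.0000 cont=1.9026 V=1.9026[hold]; j=4 S=87.6358 intr=0.0000 cont=0.0000 V=0.0000[hold]; j=5 S=104.2232 intr=0.0000 cont=0.0000 V=0.0000[hold]; j=6 S=123.9503 intr=0.0000 cont=0.0000 V=0.0000[hold]; j=7 S=147.4112 intr=0.0000 cont=0.0000 V=0.0000[hold]  S*(7)=61.9606
k=6: j=0 S=47.7739 intr=23.7061 cont=23.3079 V=23.7061[EX]; j=1 S=56.8164 intr=14.6636 cont=14.2654 V=14.6636[EX]; j=2 S=67.5705 intr=3.9095 cont=5.5987 V=5.5987[hold]; j=3 S=80.3600 intr=0.0000 cont=0.9259 V=0.9259[hold]; j=4 S=95.5703 intr=0.0000 cont=0.0000 V=0.0000[hold]; j=5 S=113.6596 intr=0.0000 cont=0.0000 V=0.0000[hold]; j=6 S=135.1727 intr=0.0000 cont=0.0000 V=0.0000[hold]  S*(6)=56.8164
k=5: j=0 S=52.0994 intr=19.3806 cont=18.9824 V=19.3806[EX]; j=1 S=61.9606 intr=9.5194 cont=9.9789 V=9.9789[hold]; j=2 S=73.6883 intr=0.0000 cont=3.1948 V=3.1948[hold]; j=3 S=87.6358 intr=0.0000 cont=0.4506 V=0.4506[hold]; j=4 S=104.2232 intr=0.0000 cont=0.0000 V=0.0000[hold]; j=5 S=123.9503 intr=0.0000 cont=0.0000 V=0.0000[hold]  S*(5)=52.0994
k=4: j=0 S=56.8164 intr=14.6636 cont=14.4987 V=14.6636[EX]; j=1 S=67.5705 intr=3.9095 cont=6.4785 V=6.4785[hold]; j=2 S=80.3600 intr=0.0000 cont=1.7835 V=1.7835[hold]; j=3 S=95.5703 intr=0.0000 cont=0.2193 V=0.2193[hold]; j=4 S=113.6596 intr=0.0000 cont=0.0000 V=0.0000[hold]  S*(4)=56.8164
k=3: j=0 S=61.9606 intr=9.5194 cont=10.4257 V=10.4257[hold]; j=1 S=73.6883 intr=0.0000 cont=4.0584 V=4.0584[hold]; j=2 S=87.6358 intr=0.0000 cont=0.9793 V=0.9793[hold]; j=3 S=104.2232 intr=0.0000 cont=0.1067 V=0.1067[hold]  S*(3)=-
k=2: j=0 S=67.5705 intr=3.9095 cont=7.1344 V=7.1344[hold]; j=1 S=80.3600 intr=0.0000 cont=2.4723 V=2.4723[hold]; j=2 S=95.5703 intr=0.0000 cont=0.5308 V=0.5308[hold]  S*(2)=-
k=1: j=0 S=73.6883 intr=0.0000 cont=4.7273 V=4.7273[hold]; j=1 S=87.6358 intr=0.0000 cont=1.4726 V=1.4726[hold]  S*(1)=-
k=0: j=0 S=80.3600 intr=0.0000 cont=3.0483 V=3.0483[hold]  S*(0)=-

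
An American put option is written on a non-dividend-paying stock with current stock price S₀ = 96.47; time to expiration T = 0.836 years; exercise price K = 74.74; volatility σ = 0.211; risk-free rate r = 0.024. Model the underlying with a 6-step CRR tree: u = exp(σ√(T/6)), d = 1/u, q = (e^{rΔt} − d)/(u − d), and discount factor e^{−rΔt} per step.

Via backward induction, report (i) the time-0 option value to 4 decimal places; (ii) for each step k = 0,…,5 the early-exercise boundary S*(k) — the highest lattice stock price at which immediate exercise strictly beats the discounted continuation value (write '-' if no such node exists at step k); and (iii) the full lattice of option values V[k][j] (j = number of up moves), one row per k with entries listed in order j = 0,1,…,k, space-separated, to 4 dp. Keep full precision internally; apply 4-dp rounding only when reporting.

price = 0.6208
boundary = - - - - - 65.0677
tree:
0.6208
1.1176 0.1313
1.9838 0.2643 0.0000
3.4578 0.5321 0.0000 0.0000
5.8828 1.0711 0.0000 0.0000 0.0000
9.6723 2.1561 0.0000 0.0000 0.0000 0.0000
14.6005 4.3403 0.0000 0.0000 0.0000 0.0000 0.0000

params: Δt=0.13933 u=1.08195 d=0.92426 q=0.50156 e^(-rΔt)=0.99666
t_6 payoffs: 14.6005 4.3403 0.0000 0.0000 0.0000 0.0000 0.0000
t_5: node(5,0) S=65.0677 payoff=9.6723 vs cont=9.4228 → 9.6723 [stop]  node(5,1) S=76.1686 payoff=0.0000 vs cont=2.1561 → 2.1561 [wait]  node(5,2) S=89.1635 payoff=0.0000 vs cont=0.0000 → 0.0000 [wait]  node(5,3) S=104.3753 payoff=0.0000 vs cont=0.0000 → 0.0000 [wait]  node(5,4) S=122.1823 payoff=0.0000 vs cont=0.0000 → 0.0000 [wait]  node(5,5) S=143.0274 payoff=0.0000 vs cont=0.0000 → 0.0000 [wait]  ⇒ S*(5)=65.0677
t_4: node(4,0) S=70.3997 payoff=4.3403 vs cont=5.8828 → 5.8828 [wait]  node(4,1) S=82.4103 payoff=0.0000 vs cont=1.0711 → 1.0711 [wait]  node(4,2) S=96.4700 payoff=0.0000 vs cont=0.0000 → 0.0000 [wait]  node(4,3) S=112.9284 payoff=0.0000 vs cont=0.0000 → 0.0000 [wait]  node(4,4) S=132.1946 payoff=0.0000 vs cont=0.0000 → 0.0000 [wait]  ⇒ S*(4)=-
t_3: node(3,0) S=76.1686 payoff=0.0000 vs cont=3.4578 → 3.4578 [wait]  node(3,1) S=89.1635 payoff=0.0000 vs cont=0.5321 → 0.5321 [wait]  node(3,2) S=104.3753 payoff=0.0000 vs cont=0.0000 → 0.0000 [wait]  node(3,3) S=122.1823 payoff=0.0000 vs cont=0.0000 → 0.0000 [wait]  ⇒ S*(3)=-
t_2: node(2,0) S=82.4103 payoff=0.0000 vs cont=1.9838 → 1.9838 [wait]  node(2,1) S=96.4700 payoff=0.0000 vs cont=0.2643 → 0.2643 [wait]  node(2,2) S=112.9284 payoff=0.0000 vs cont=0.0000 → 0.0000 [wait]  ⇒ S*(2)=-
t_1: node(1,0) S=89.1635 payoff=0.0000 vs cont=1.1176 → 1.1176 [wait]  node(1,1) S=104.3753 payoff=0.0000 vs cont=0.1313 → 0.1313 [wait]  ⇒ S*(1)=-
t_0: node(0,0) S=96.4700 payoff=0.0000 vs cont=0.6208 → 0.6208 [wait]  ⇒ S*(0)=-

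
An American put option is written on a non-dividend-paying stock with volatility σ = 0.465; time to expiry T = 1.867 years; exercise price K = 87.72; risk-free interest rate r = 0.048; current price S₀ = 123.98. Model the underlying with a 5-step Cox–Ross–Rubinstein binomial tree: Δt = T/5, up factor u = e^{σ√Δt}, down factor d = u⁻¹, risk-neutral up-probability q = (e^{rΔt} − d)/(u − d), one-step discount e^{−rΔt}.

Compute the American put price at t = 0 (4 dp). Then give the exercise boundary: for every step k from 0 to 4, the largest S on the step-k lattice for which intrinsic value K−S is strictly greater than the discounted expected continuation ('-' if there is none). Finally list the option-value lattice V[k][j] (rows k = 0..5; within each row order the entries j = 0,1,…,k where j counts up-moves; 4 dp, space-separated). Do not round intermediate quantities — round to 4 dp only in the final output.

price = 8.9007
boundary = - - - 52.8620 39.7870
tree:
8.9007
14.4634 2.7419
22.8855 5.1774 0.0000
34.8580 9.7763 0.0000 0.0000
47.9330 18.4603 0.0000 0.0000 0.0000
57.7740 34.8580 0.0000 0.0000 0.0000 0.0000

Δt=0.37340  u=1.32863  d=0.75266  q=0.46084  discount=0.98224
step 5 (expiry): payoffs max(K−S,0) = 57.7740 34.8580 0.0000 0.0000 0.0000 0.0000
step 4: (k=4,j=0): S=39.7870, (K−S)⁺=47.9330, hold=46.3748 ⇒ V=47.9330 exercise | (k=4,j=1): S=70.2338, (K−S)⁺=17.4862, hold=18.4603 ⇒ V=18.4603 continue | (k=4,j=2): S=123.9800, (K−S)⁺=0.0000, hold=0.0000 ⇒ V=0.0000 continue | (k=4,j=3): S=218.8552, (K−S)⁺=0.0000, hold=0.0000 ⇒ V=0.0000 continue | (k=4,j=4): S=386.3333, (K−S)⁺=0.0000, hold=0.0000 ⇒ V=0.0000 continue  boundary S*=39.7870
step 3: (k=3,j=0): S=52.8620, (K−S)⁺=34.8580, hold=33.7407 ⇒ V=34.8580 exercise | (k=3,j=1): S=93.3145, (K−S)⁺=0.0000, hold=9.7763 ⇒ V=9.7763 continue | (k=3,j=2): S=164.7230, (K−S)⁺=0.0000, hold=0.0000 ⇒ V=0.0000 continue | (k=3,j=3): S=290.7766, (K−S)⁺=0.0000, hold=0.0000 ⇒ V=0.0000 continue  boundary S*=52.8620
step 2: (k=2,j=0): S=70.2338, (K−S)⁺=17.4862, hold=22.8855 ⇒ V=22.8855 continue | (k=2,j=1): S=123.9800, (K−S)⁺=0.0000, hold=5.1774 ⇒ V=5.1774 continue | (k=2,j=2): S=218.8552, (K−S)⁺=0.0000, hold=0.0000 ⇒ V=0.0000 continue  boundary S*=-
step 1: (k=1,j=0): S=93.3145, (K−S)⁺=0.0000, hold=14.4634 ⇒ V=14.4634 continue | (k=1,j=1): S=164.7230, (K−S)⁺=0.0000, hold=2.7419 ⇒ V=2.7419 continue  boundary S*=-
step 0: (k=0,j=0): S=123.9800, (K−S)⁺=0.0000, hold=8.9007 ⇒ V=8.9007 continue  boundary S*=-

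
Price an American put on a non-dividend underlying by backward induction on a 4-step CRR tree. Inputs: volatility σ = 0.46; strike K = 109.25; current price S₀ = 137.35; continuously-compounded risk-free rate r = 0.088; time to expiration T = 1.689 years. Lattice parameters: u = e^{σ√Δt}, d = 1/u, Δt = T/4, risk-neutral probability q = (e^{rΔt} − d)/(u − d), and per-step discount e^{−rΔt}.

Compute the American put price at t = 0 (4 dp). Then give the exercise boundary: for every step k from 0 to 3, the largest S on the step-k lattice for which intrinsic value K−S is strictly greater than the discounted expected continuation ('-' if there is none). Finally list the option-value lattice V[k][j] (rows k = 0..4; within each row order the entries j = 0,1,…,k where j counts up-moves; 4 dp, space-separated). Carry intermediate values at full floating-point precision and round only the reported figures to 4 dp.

params: Δt=0.42225 u=1.34839 d=0.74163 q=0.48822 e^(-rΔt)=0.96352
t_4 payoffs: 67.7005 33.7064 0.0000 0.0000 0.0000
t_3: node(3,0) S=56.0250 payoff=53.2250 vs cont=49.2400 → 53.2250 [stop]  node(3,1) S=101.8622 payoff=7.3878 vs cont=16.6212 → 16.6212 [wait]  node(3,2) S=185.2014 payoff=0.0000 vs cont=0.0000 → 0.0000 [wait]  node(3,3) S=336.7251 payoff=0.0000 vs cont=0.0000 → 0.0000 [wait]  ⇒ S*(3)=56.0250
t_2: node(2,0) S=75.5436 payoff=33.7064 vs cont=34.0649 → 34.0649 [wait]  node(2,1) S=137.3500 payoff=0.0000 vs cont=8.1962 → 8.1962 [wait]  node(2,2) S=249.7238 payoff=0.0000 vs cont=0.0000 → 0.0000 [wait]  ⇒ S*(2)=-
t_1: node(1,0) S=101.8622 payoff=7.3878 vs cont=20.6535 → 20.6535 [wait]  node(1,1) S=185.2014 payoff=0.0000 vs cont=4.0417 → 4.0417 [wait]  ⇒ S*(1)=-
t_0: node(0,0) S=137.3500 payoff=0.0000 vs cont=12.0858 → 12.0858 [wait]  ⇒ S*(0)=-

price = 12.0858
boundary = - - - 56.0250
tree:
12.0858
20.6535 4.0417
34.0649 8.1962 0.0000
53.2250 16.6212 0.0000 0.0000
67.7005 33.7064 0.0000 0.0000 0.0000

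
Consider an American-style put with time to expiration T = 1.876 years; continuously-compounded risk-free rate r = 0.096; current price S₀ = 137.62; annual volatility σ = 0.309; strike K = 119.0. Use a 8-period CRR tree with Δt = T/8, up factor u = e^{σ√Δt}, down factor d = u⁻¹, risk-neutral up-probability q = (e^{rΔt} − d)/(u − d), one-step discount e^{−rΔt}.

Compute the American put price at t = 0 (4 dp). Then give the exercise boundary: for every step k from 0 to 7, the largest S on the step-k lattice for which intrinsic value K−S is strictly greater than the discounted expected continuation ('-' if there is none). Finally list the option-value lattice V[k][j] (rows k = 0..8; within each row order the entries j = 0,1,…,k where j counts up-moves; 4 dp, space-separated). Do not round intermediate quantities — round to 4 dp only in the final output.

Δt=0.23450  u=1.16141  d=0.86102  q=0.53845  discount=0.97774
step 8 (expiry): payoffs max(K−S,0) = 77.4281 62.9248 43.3618 16.9739 0.0000 0.0000 0.0000 0.0000 0.0000
step 7: (k=7,j=0): S=48.2820, (K−S)⁺=70.7180, hold=68.0690 ⇒ V=70.7180 exercise | (k=7,j=1): S=65.1262, (K−S)⁺=53.8738, hold=51.2248 ⇒ V=53.8738 exercise | (k=7,j=2): S=87.8468, (K−S)⁺=31.1532, hold=28.5042 ⇒ V=31.1532 exercise | (k=7,j=3): S=118.4940, (K−S)⁺=0.5060, hold=7.6598 ⇒ V=7.6598 continue | (k=7,j=4): S=159.8331, (K−S)⁺=0.0000, hold=0.0000 ⇒ V=0.0000 continue | (k=7,j=5): S=215.5942, (K−S)⁺=0.0000, hold=0.0000 ⇒ V=0.0000 continue | (k=7,j=6): S=290.8087, (K−S)⁺=0.0000, hold=0.0000 ⇒ V=0.0000 continue | (k=7,j=7): S=392.2633, (K−S)⁺=0.0000, hold=0.0000 ⇒ V=0.0000 continue  boundary S*=87.8468
step 6: (k=6,j=0): S=56.0752, (K−S)⁺=62.9248, hold=60.2758 ⇒ V=62.9248 exercise | (k=6,j=1): S=75.6382, (K−S)⁺=43.3618, hold=40.7129 ⇒ V=43.3618 exercise | (k=6,j=2): S=102.0261, (K−S)⁺=16.9739, hold=18.0912 ⇒ V=18.0912 continue | (k=6,j=3): S=137.6200, (K−S)⁺=0.0000, hold=3.4567 ⇒ V=3.4567 continue | (k=6,j=4): S=185.6316, (K−S)⁺=0.0000, hold=0.0000 ⇒ V=0.0000 continue | (k=6,j=5): S=250.3930, (K−S)⁺=0.0000, hold=0.0000 ⇒ V=0.0000 continue | (k=6,j=6): S=337.7478, (K−S)⁺=0.0000, hold=0.0000 ⇒ V=0.0000 continue  boundary S*=75.6382
step 5: (k=5,j=0): S=65.1262, (K−S)⁺=53.8738, hold=51.2248 ⇒ V=53.8738 exercise | (k=5,j=1): S=87.8468, (K−S)⁺=31.1532, hold=29.0924 ⇒ V=31.1532 exercise | (k=5,j=2): S=118.4940, (K−S)⁺=0.5060, hold=9.9839 ⇒ V=9.9839 continue | (k=5,j=3): S=159.8331, (K−S)⁺=0.0000, hold=1.5599 ⇒ V=1.5599 continue | (k=5,j=4): S=215.5942, (K−S)⁺=0.0000, hold=0.0000 ⇒ V=0.0000 continue | (k=5,j=5): S=290.8087, (K−S)⁺=0.0000, hold=0.0000 ⇒ V=0.0000 continue  boundary S*=87.8468
step 4: (k=4,j=0): S=75.6382, (K−S)⁺=43.3618, hold=40.7129 ⇒ V=43.3618 exercise | (k=4,j=1): S=102.0261, (K−S)⁺=16.9739, hold=19.3147 ⇒ V=19.3147 continue | (k=4,j=2): S=137.6200, (K−S)⁺=0.0000, hold=5.3267 ⇒ V=5.3267 continue | (k=4,j=3): S=185.6316, (K−S)⁺=0.0000, hold=0.7039 ⇒ V=0.7039 continue | (k=4,j=4): S=250.3930, (K−S)⁺=0.0000, hold=0.0000 ⇒ V=0.0000 continue  boundary S*=75.6382
step 3: (k=3,j=0): S=87.8468, (K−S)⁺=31.1532, hold=29.7365 ⇒ V=31.1532 exercise | (k=3,j=1): S=118.4940, (K−S)⁺=0.5060, hold=11.5205 ⇒ V=11.5205 continue | (k=3,j=2): S=159.8331, (K−S)⁺=0.0000, hold=2.7744 ⇒ V=2.7744 continue | (k=3,j=3): S=215.5942, (K−S)⁺=0.0000, hold=0.3177 ⇒ V=0.3177 continue  boundary S*=87.8468
step 2: (k=2,j=0): S=102.0261, (K−S)⁺=16.9739, hold=20.1237 ⇒ V=20.1237 continue | (k=2,j=1): S=137.6200, (K−S)⁺=0.0000, hold=6.6595 ⇒ V=6.6595 continue | (k=2,j=2): S=185.6316, (K−S)⁺=0.0000, hold=1.4192 ⇒ V=1.4192 continue  boundary S*=-
step 1: (k=1,j=0): S=118.4940, (K−S)⁺=0.5060, hold=12.5872 ⇒ V=12.5872 continue | (k=1,j=1): S=159.8331, (K−S)⁺=0.0000, hold=3.7524 ⇒ V=3.7524 continue  boundary S*=-
step 0: (k=0,j=0): S=137.6200, (K−S)⁺=0.0000, hold=7.6558 ⇒ V=7.6558 continue  boundary S*=-

price = 7.6558
boundary = - - - 87.8468 75.6382 87.8468 75.6382 87.8468
tree:
7.6558
12.5872 3.7524
20.1237 6.6595 1.4192
31.1532 11.5205 2.7744 0.3177
43.3618 19.3147 5.3267 0.7039 0.0000
53.8738 31.1532 9.9839 1.5599 0.0000 0.0000
62.9248 43.3618 18.0912 3.4567 0.0000 0.0000 0.0000
70.7180 53.8738 31.1532 7.6598 0.0000 0.0000 0.0000 0.0000
77.4281 62.9248 43.3618 16.9739 0.0000 0.0000 0.0000 0.0000 0.0000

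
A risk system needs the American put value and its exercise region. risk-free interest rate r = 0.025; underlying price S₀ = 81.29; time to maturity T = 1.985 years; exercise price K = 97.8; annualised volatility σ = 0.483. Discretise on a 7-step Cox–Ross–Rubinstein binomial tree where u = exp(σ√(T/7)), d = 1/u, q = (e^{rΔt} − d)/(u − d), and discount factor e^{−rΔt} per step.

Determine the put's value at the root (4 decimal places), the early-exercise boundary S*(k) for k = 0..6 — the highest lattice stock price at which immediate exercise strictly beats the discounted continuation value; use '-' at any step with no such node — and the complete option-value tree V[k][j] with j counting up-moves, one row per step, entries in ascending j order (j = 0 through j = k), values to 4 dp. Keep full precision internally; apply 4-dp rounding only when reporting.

price = 30.2579
boundary = - - - 37.5777 48.5995 37.5777 48.5995
tree:
30.2579
39.4504 19.4890
49.6957 27.5387 9.9479
60.2223 37.6019 15.6615 3.1145
68.7446 49.2005 24.0053 5.7001 0.0000
75.3340 60.2223 35.4086 10.4325 0.0000 0.0000
80.4291 68.7446 49.2005 19.0937 0.0000 0.0000 0.0000
84.3686 75.3340 60.2223 34.9457 0.0000 0.0000 0.0000 0.0000

Δt=0.28357, u=1.29331, d=0.77321, q=0.44973, disc=e^(-rΔt)=0.99294
k=7 terminal: V=max(K-S,0) → 84.3686 75.3340 60.2223 34.9457 0.0000 0.0000 0.0000 0.0000
k=6: j=0 S=17.3709 intr=80.4291 cont=79.7382 V=80.4291[EX]; j=1 S=29.0554 intr=68.7446 cont=68.0537 V=68.7446[EX]; j=2 S=48.5995 intr=49.2005 cont=48.5096 V=49.2005[EX]; j=3 S=81.2900 intr=16.5100 cont=19.0937 V=19.0937[hold]; j=4 S=135.9697 intr=0.0000 cont=0.0000 V=0.0000[hold]; j=5 S=227.4296 intr=0.0000 cont=0.0000 V=0.0000[hold]; j=6 S=380.4099 intr=0.0000 cont=0.0000 V=0.0000[hold]  S*(6)=48.5995
k=5: j=0 S=22.4660 intr=75.3340 cont=74.6432 V=75.3340[EX]; j=1 S=37.5777 intr=60.2223 cont=59.5315 V=60.2223[EX]; j=2 S=62.8543 intr=34.9457 cont=35.4086 V=35.4086[hold]; j=3 S=105.1331 intr=0.0000 cont=10.4325 V=10.4325[hold]; j=4 S=175.8508 intr=0.0000 cont=0.0000 V=0.0000[hold]; j=5 S=294.1368 intr=0.0000 cont=0.0000 V=0.0000[hold]  S*(5)=37.5777
k=4: j=0 S=29.0554 intr=68.7446 cont=68.0537 V=68.7446[EX]; j=1 S=48.5995 intr=49.2005 cont=48.7163 V=49.2005[EX]; j=2 S=81.2900 intr=16.5100 cont=24.0053 V=24.0053[hold]; j=3 S=135.9697 intr=0.0000 cont=5.7001 V=5.7001[hold]; j=4 S=227.4296 intr=0.0000 cont=0.0000 V=0.0000[hold]  S*(4)=48.5995
k=3: j=0 S=37.5777 intr=60.2223 cont=59.5315 V=60.2223[EX]; j=1 S=62.8543 intr=34.9457 cont=37.6019 V=37.6019[hold]; j=2 S=105.1331 intr=0.0000 cont=15.6615 V=15.6615[hold]; j=3 S=175.8508 intr=0.0000 cont=3.1145 V=3.1145[hold]  S*(3)=37.5777
k=2: j=0 S=48.5995 intr=49.2005 cont=49.6957 V=49.6957[hold]; j=1 S=81.2900 intr=16.5100 cont=27.5387 V=27.5387[hold]; j=2 S=135.9697 intr=0.0000 cont=9.9479 V=9.9479[hold]  S*(2)=-
k=1: j=0 S=62.8543 intr=34.9457 cont=39.4504 V=39.4504[hold]; j=1 S=105.1331 intr=0.0000 cont=19.4890 V=19.4890[hold]  S*(1)=-
k=0: j=0 S=81.2900 intr=16.5100 cont=30.2579 V=30.2579[hold]  S*(0)=-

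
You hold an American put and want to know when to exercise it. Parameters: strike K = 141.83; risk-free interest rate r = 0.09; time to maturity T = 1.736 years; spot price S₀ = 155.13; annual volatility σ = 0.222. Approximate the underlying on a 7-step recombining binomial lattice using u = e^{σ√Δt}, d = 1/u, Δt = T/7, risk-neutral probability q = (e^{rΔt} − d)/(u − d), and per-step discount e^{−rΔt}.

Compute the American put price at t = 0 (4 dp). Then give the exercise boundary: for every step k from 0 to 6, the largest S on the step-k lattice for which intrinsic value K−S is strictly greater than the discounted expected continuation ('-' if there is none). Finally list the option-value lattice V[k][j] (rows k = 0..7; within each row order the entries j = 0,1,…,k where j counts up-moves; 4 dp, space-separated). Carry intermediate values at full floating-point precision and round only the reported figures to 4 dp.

Δt=0.24800, u=1.11690, d=0.89534, q=0.57426, disc=e^(-rΔt)=0.97793
k=7 terminal: V=max(K-S,0) → 70.2813 52.5758 30.4889 2.9364 0.0000 0.0000 0.0000 0.0000
k=6: j=0 S=79.9125 intr=61.9175 cont=58.7869 V=61.9175[EX]; j=1 S=99.6878 intr=42.1422 cont=39.0116 V=42.1422[EX]; j=2 S=124.3566 intr=17.4734 cont=14.3428 V=17.4734[EX]; j=3 S=155.1300 intr=0.0000 cont=1.2225 V=1.2225[hold]; j=4 S=193.5186 intr=0.0000 cont=0.0000 V=0.0000[hold]; j=5 S=241.4069 intr=0.0000 cont=0.0000 V=0.0000[hold]; j=6 S=301.1457 intr=0.0000 cont=0.0000 V=0.0000[hold]  S*(6)=124.3566
k=5: j=0 S=89.2542 intr=52.5758 cont=49.4453 V=52.5758[EX]; j=1 S=111.3411 intr=30.4889 cont=27.3584 V=30.4889[EX]; j=2 S=138.8936 intr=2.9364 cont=7.9614 V=7.9614[hold]; j=3 S=173.2644 intr=0.0000 cont=0.5090 V=0.5090[hold]; j=4 S=216.1405 intr=0.0000 cont=0.0000 V=0.0000[hold]; j=5 S=269.6269 intr=0.0000 cont=0.0000 V=0.0000[hold]  S*(5)=111.3411
k=4: j=0 S=99.6878 intr=42.1422 cont=39.0116 V=42.1422[EX]; j=1 S=124.3566 intr=17.4734 cont=17.1648 V=17.4734[EX]; j=2 S=155.1300 intr=0.0000 cont=3.6005 V=3.6005[hold]; j=3 S=193.5186 intr=0.0000 cont=0.2119 V=0.2119[hold]; j=4 S=241.4069 intr=0.0000 cont=0.0000 V=0.0000[hold]  S*(4)=124.3566
k=3: j=0 S=111.3411 intr=30.4889 cont=27.3584 V=30.4889[EX]; j=1 S=138.8936 intr=2.9364 cont=9.2969 V=9.2969[hold]; j=2 S=173.2644 intr=0.0000 cont=1.6181 V=1.6181[hold]; j=3 S=216.1405 intr=0.0000 cont=0.0882 V=0.0882[hold]  S*(3)=111.3411
k=2: j=0 S=124.3566 intr=17.4734 cont=17.9148 V=17.9148[hold]; j=1 S=155.1300 intr=0.0000 cont=4.7794 V=4.7794[hold]; j=2 S=193.5186 intr=0.0000 cont=0.7232 V=0.7232[hold]  S*(2)=-
k=1: j=0 S=138.8936 intr=2.9364 cont=10.1427 V=10.1427[hold]; j=1 S=173.2644 intr=0.0000 cont=2.3960 V=2.3960[hold]  S*(1)=-
k=0: j=0 S=155.1300 intr=0.0000 cont=5.5684 V=5.5684[hold]  S*(0)=-

price = 5.5684
boundary = - - - 111.3411 124.3566 111.3411 124.3566
tree:
5.5684
10.1427 2.3960
17.9148 4.7794 0.7232
30.4889 9.2969 1.6181 0.0882
42.1422 17.4734 3.6005 0.2119 0.0000
52.5758 30.4889 7.9614 0.5090 0.0000 0.0000
61.9175 42.1422 17.4734 1.2225 0.0000 0.0000 0.0000
70.2813 52.5758 30.4889 2.9364 0.0000 0.0000 0.0000 0.0000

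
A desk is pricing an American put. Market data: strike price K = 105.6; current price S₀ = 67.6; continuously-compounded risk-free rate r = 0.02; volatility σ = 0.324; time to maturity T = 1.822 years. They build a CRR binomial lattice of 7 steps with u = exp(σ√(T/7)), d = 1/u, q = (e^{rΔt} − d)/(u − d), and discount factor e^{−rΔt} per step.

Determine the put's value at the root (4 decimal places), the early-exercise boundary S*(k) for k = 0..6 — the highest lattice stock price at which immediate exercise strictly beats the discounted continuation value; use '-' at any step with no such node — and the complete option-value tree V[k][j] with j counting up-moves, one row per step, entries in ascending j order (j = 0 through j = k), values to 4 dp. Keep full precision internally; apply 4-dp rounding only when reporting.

Δt=0.26029  u=1.17975  d=0.84764  q=0.47448  discount=0.99481
step 7 (expiry): payoffs max(K−S,0) = 84.3466 76.0196 64.4300 48.2995 25.8492 0.0000 0.0000 0.0000
step 6: (k=6,j=0): S=25.0736, (K−S)⁺=80.5264, hold=79.9781 ⇒ V=80.5264 exercise | (k=6,j=1): S=34.8974, (K−S)⁺=70.7026, hold=70.1543 ⇒ V=70.7026 exercise | (k=6,j=2): S=48.5702, (K−S)⁺=57.0298, hold=56.4815 ⇒ V=57.0298 exercise | (k=6,j=3): S=67.6000, (K−S)⁺=38.0000, hold=37.4517 ⇒ V=38.0000 exercise | (k=6,j=4): S=94.0857, (K−S)⁺=11.5143, hold=13.5136 ⇒ V=13.5136 continue | (k=6,j=5): S=130.9485, (K−S)⁺=0.0000, hold=0.0000 ⇒ V=0.0000 continue | (k=6,j=6): S=182.2541, (K−S)⁺=0.0000, hold=0.0000 ⇒ V=0.0000 continue  boundary S*=67.6000
step 5: (k=5,j=0): S=29.5804, (K−S)⁺=76.0196, hold=75.4713 ⇒ V=76.0196 exercise | (k=5,j=1): S=41.1700, (K−S)⁺=64.4300, hold=63.8817 ⇒ V=64.4300 exercise | (k=5,j=2): S=57.3005, (K−S)⁺=48.2995, hold=47.7512 ⇒ V=48.2995 exercise | (k=5,j=3): S=79.7508, (K−S)⁺=25.8492, hold=26.2446 ⇒ V=26.2446 continue | (k=5,j=4): S=110.9972, (K−S)⁺=0.0000, hold=7.0647 ⇒ V=7.0647 continue | (k=5,j=5): S=154.4859, (K−S)⁺=0.0000, hold=0.0000 ⇒ V=0.0000 continue  boundary S*=57.3005
step 4: (k=4,j=0): S=34.8974, (K−S)⁺=70.7026, hold=70.1543 ⇒ V=70.7026 exercise | (k=4,j=1): S=48.5702, (K−S)⁺=57.0298, hold=56.4815 ⇒ V=57.0298 exercise | (k=4,j=2): S=67.6000, (K−S)⁺=38.0000, hold=37.6383 ⇒ V=38.0000 exercise | (k=4,j=3): S=94.0857, (K−S)⁺=11.5143, hold=17.0550 ⇒ V=17.0550 continue | (k=4,j=4): S=130.9485, (K−S)⁺=0.0000, hold=3.6933 ⇒ V=3.6933 continue  boundary S*=67.6000
step 3: (k=3,j=0): S=41.1700, (K−S)⁺=64.4300, hold=63.8817 ⇒ V=64.4300 exercise | (k=3,j=1): S=57.3005, (K−S)⁺=48.2995, hold=47.7512 ⇒ V=48.2995 exercise | (k=3,j=2): S=79.7508, (K−S)⁺=25.8492, hold=27.9162 ⇒ V=27.9162 continue | (k=3,j=3): S=110.9972, (K−S)⁺=0.0000, hold=10.6595 ⇒ V=10.6595 continue  boundary S*=57.3005
step 2: (k=2,j=0): S=48.5702, (K−S)⁺=57.0298, hold=56.4815 ⇒ V=57.0298 exercise | (k=2,j=1): S=67.6000, (K−S)⁺=38.0000, hold=38.4274 ⇒ V=38.4274 continue | (k=2,j=2): S=94.0857, (K−S)⁺=11.5143, hold=19.6257 ⇒ V=19.6257 continue  boundary S*=48.5702
step 1: (k=1,j=0): S=57.3005, (K−S)⁺=48.2995, hold=47.9530 ⇒ V=48.2995 exercise | (k=1,j=1): S=79.7508, (K−S)⁺=25.8492, hold=29.3531 ⇒ V=29.3531 continue  boundary S*=57.3005
step 0: (k=0,j=0): S=67.6000, (K−S)⁺=38.0000, hold=39.1056 ⇒ V=39.1056 continue  boundary S*=-

price = 39.1056
boundary = - 57.3005 48.5702 57.3005 67.6000 57.3005 67.6000
tree:
39.1056
48.2995 29.3531
57.0298 38.4274 19.6257
64.4300 48.2995 27.9162 10.6595
70.7026 57.0298 38.0000 17.0550 3.6933
76.0196 64.4300 48.2995 26.2446 7.0647 0.0000
80.5264 70.7026 57.0298 38.0000 13.5136 0.0000 0.0000
84.3466 76.0196 64.4300 48.2995 25.8492 0.0000 0.0000 0.0000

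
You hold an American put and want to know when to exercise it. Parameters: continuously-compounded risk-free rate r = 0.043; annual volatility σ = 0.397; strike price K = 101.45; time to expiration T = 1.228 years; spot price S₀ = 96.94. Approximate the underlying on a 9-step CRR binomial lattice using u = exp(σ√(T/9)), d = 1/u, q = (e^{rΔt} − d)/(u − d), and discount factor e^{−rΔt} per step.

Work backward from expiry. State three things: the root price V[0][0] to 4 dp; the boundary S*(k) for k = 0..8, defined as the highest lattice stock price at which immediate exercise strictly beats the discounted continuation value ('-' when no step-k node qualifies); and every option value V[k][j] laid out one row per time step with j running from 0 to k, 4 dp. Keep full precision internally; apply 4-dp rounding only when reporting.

Δt=0.13644, u=1.15794, d=0.86360, q=0.48340, disc=e^(-rΔt)=0.99415
k=9 terminal: V=max(K-S,0) → 75.5489 66.7210 54.8843 39.0131 17.7326 0.0000 0.0000 0.0000 0.0000 0.0000
k=8: j=0 S=29.9920 intr=71.4580 cont=70.8646 V=71.4580[EX]; j=1 S=40.2142 intr=61.2358 cont=60.6423 V=61.2358[EX]; j=2 S=53.9205 intr=47.5295 cont=46.9360 V=47.5295[EX]; j=3 S=72.2984 intr=29.1516 cont=28.5582 V=29.1516[EX]; j=4 S=96.9400 intr=4.5100 cont=9.1071 V=9.1071[hold]; j=5 S=129.9803 intr=0.0000 cont=0.0000 V=0.0000[hold]; j=6 S=174.2819 intr=0.0000 cont=0.0000 V=0.0000[hold]; j=7 S=233.6828 intr=0.0000 cont=0.0000 V=0.0000[hold]; j=8 S=313.3295 intr=0.0000 cont=0.0000 V=0.0000[hold]  S*(8)=72.2984
k=7: j=0 S=34.7290 intr=66.7210 cont=66.1275 V=66.7210[EX]; j=1 S=46.5657 intr=54.8843 cont=54.2908 V=54.8843[EX]; j=2 S=62.4369 intr=39.0131 cont=38.4196 V=39.0131[EX]; j=3 S=83.7174 intr=17.7326 cont=19.3484 V=19.3484[hold]; j=4 S=112.2510 intr=0.0000 cont=4.6773 V=4.6773[hold]; j=5 S=150.5098 intr=0.0000 cont=0.0000 V=0.0000[hold]; j=6 S=201.8085 intr=0.0000 cont=0.0000 V=0.0000[hold]; j=7 S=270.5914 intr=0.0000 cont=0.0000 V=0.0000[hold]  S*(7)=62.4369
k=6: j=0 S=40.2142 intr=61.2358 cont=60.6423 V=61.2358[EX]; j=1 S=53.9205 intr=47.5295 cont=46.9360 V=47.5295[EX]; j=2 S=72.2984 intr=29.1516 cont=29.3347 V=29.3347[hold]; j=3 S=96.9400 intr=4.5100 cont=12.1847 V=12.1847[hold]; j=4 S=129.9803 intr=0.0000 cont=2.4022 V=2.4022[hold]; j=5 S=174.2819 intr=0.0000 cont=0.0000 V=0.0000[hold]; j=6 S=233.6828 intr=0.0000 cont=0.0000 V=0.0000[hold]  S*(6)=53.9205
k=5: j=0 S=46.5657 intr=54.8843 cont=54.2908 V=54.8843[EX]; j=1 S=62.4369 intr=39.0131 cont=38.5076 V=39.0131[EX]; j=2 S=83.7174 intr=17.7326 cont=20.9213 V=20.9213[hold]; j=3 S=112.2510 intr=0.0000 cont=7.4123 V=7.4123[hold]; j=4 S=150.5098 intr=0.0000 cont=1.2337 V=1.2337[hold]; j=5 S=201.8085 intr=0.0000 cont=0.0000 V=0.0000[hold]  S*(5)=62.4369
k=4: j=0 S=53.9205 intr=47.5295 cont=46.9360 V=47.5295[EX]; j=1 S=72.2984 intr=29.1516 cont=30.0906 V=30.0906[hold]; j=2 S=96.9400 intr=4.5100 cont=14.3069 V=14.3069[hold]; j=3 S=129.9803 intr=0.0000 cont=4.3997 V=4.3997[hold]; j=4 S=174.2819 intr=0.0000 cont=0.6336 V=0.6336[hold]  S*(4)=53.9205
k=3: j=0 S=62.4369 intr=39.0131 cont=38.8709 V=39.0131[EX]; j=1 S=83.7174 intr=17.7326 cont=22.3294 V=22.3294[hold]; j=2 S=112.2510 intr=0.0000 cont=9.4621 V=9.4621[hold]; j=3 S=150.5098 intr=0.0000 cont=2.5641 V=2.5641[hold]  S*(3)=62.4369
k=2: j=0 S=72.2984 intr=29.1516 cont=30.7673 V=30.7673[hold]; j=1 S=96.9400 intr=4.5100 cont=16.0152 V=16.0152[hold]; j=2 S=129.9803 intr=0.0000 cont=6.0918 V=6.0918[hold]  S*(2)=-
k=1: j=0 S=83.7174 intr=17.7326 cont=23.4979 V=23.4979[hold]; j=1 S=112.2510 intr=0.0000 cont=11.1526 V=11.1526[hold]  S*(1)=-
k=0: j=0 S=96.9400 intr=4.5100 cont=17.4277 V=17.4277[hold]  S*(0)=-

price = 17.4277
boundary = - - - 62.4369 53.9205 62.4369 53.9205 62.4369 72.2984
tree:
17.4277
23.4979 11.1526
30.7673 16.0152 6.0918
39.0131 22.3294 9.4621 2.5641
47.5295 30.0906 14.3069 4.3997 0.6336
54.8843 39.0131 20.9213 7.4123 1.2337 0.0000
61.2358 47.5295 29.3347 12.1847 2.4022 0.0000 0.0000
66.7210 54.8843 39.0131 19.3484 4.6773 0.0000 0.0000 0.0000
71.4580 61.2358 47.5295 29.1516 9.1071 0.0000 0.0000 0.0000 0.0000
75.5489 66.7210 54.8843 39.0131 17.7326 0.0000 0.0000 0.0000 0.0000 0.0000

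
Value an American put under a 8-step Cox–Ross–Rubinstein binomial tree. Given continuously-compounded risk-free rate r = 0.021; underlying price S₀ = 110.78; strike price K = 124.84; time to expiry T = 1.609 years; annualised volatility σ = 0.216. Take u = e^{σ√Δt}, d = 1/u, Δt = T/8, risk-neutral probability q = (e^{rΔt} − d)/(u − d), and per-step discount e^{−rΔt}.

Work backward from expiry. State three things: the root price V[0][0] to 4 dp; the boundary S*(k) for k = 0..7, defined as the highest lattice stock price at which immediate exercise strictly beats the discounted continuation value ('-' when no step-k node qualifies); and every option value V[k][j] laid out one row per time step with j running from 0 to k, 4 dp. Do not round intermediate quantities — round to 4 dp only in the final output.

price = 19.2266
boundary = - - 91.2687 82.8422 91.2687 82.8422 91.2687 100.5522
tree:
19.2266
25.8270 12.7264
33.5713 18.2282 7.2802
41.9978 25.2273 11.3169 3.2667
49.6462 33.5713 17.0178 5.6577 0.8806
56.5885 41.9978 24.5425 9.5657 1.7603 0.0000
62.8899 49.6462 33.5713 15.6358 3.5188 0.0000 0.0000
68.6095 56.5885 41.9978 24.2878 7.0338 0.0000 0.0000 0.0000
73.8010 62.8899 49.6462 33.5713 14.0600 0.0000 0.0000 0.0000 0.0000

params: Δt=0.20112 u=1.10172 d=0.90767 q=0.49761 e^(-rΔt)=0.99579
t_8 payoffs: 73.8010 62.8899 49.6462 33.5713 14.0600 0.0000 0.0000 0.0000 0.0000
t_7: node(7,0) S=56.2305 payoff=68.6095 vs cont=68.0833 → 68.6095 [stop]  node(7,1) S=68.2515 payoff=56.5885 vs cont=56.0624 → 56.5885 [stop]  node(7,2) S=82.8422 payoff=41.9978 vs cont=41.4716 → 41.9978 [stop]  node(7,3) S=100.5522 payoff=24.2878 vs cont=23.7617 → 24.2878 [stop]  node(7,4) S=122.0482 payoff=2.7918 vs cont=7.0338 → 7.0338 [wait]  node(7,5) S=148.1395 payoff=0.0000 vs cont=0.0000 → 0.0000 [wait]  node(7,6) S=179.8087 payoff=0.0000 vs cont=0.0000 → 0.0000 [wait]  node(7,7) S=218.2481 payoff=0.0000 vs cont=0.0000 → 0.0000 [wait]  ⇒ S*(7)=100.5522
t_6: node(6,0) S=61.9501 payoff=62.8899 vs cont=62.3637 → 62.8899 [stop]  node(6,1) S=75.1938 payoff=49.6462 vs cont=49.1201 → 49.6462 [stop]  node(6,2) S=91.2687 payoff=33.5713 vs cont=33.0452 → 33.5713 [stop]  node(6,3) S=110.7800 payoff=14.0600 vs cont=15.6358 → 15.6358 [wait]  node(6,4) S=134.4625 payoff=0.0000 vs cont=3.5188 → 3.5188 [wait]  node(6,5) S=163.2078 payoff=0.0000 vs cont=0.0000 → 0.0000 [wait]  node(6,6) S=198.0982 payoff=0.0000 vs cont=0.0000 → 0.0000 [wait]  ⇒ S*(6)=91.2687
t_5: node(5,0) S=68.2515 payoff=56.5885 vs cont=56.0624 → 56.5885 [stop]  node(5,1) S=82.8422 payoff=41.9978 vs cont=41.4716 → 41.9978 [stop]  node(5,2) S=100.5522 payoff=24.2878 vs cont=24.5425 → 24.5425 [wait]  node(5,3) S=122.0482 payoff=2.7918 vs cont=9.5657 → 9.5657 [wait]  node(5,4) S=148.1395 payoff=0.0000 vs cont=1.7603 → 1.7603 [wait]  node(5,5) S=179.8087 payoff=0.0000 vs cont=0.0000 → 0.0000 [wait]  ⇒ S*(5)=82.8422
t_4: node(4,0) S=75.1938 payoff=49.6462 vs cont=49.1201 → 49.6462 [stop]  node(4,1) S=91.2687 payoff=33.5713 vs cont=33.1714 → 33.5713 [stop]  node(4,2) S=110.7800 payoff=14.0600 vs cont=17.0178 → 17.0178 [wait]  node(4,3) S=134.4625 payoff=0.0000 vs cont=5.6577 → 5.6577 [wait]  node(4,4) S=163.2078 payoff=0.0000 vs cont=0.8806 → 0.8806 [wait]  ⇒ S*(4)=91.2687
t_3: node(3,0) S=82.8422 payoff=41.9978 vs cont=41.4716 → 41.9978 [stop]  node(3,1) S=100.5522 payoff=24.2878 vs cont=25.2273 → 25.2273 [wait]  node(3,2) S=122.0482 payoff=2.7918 vs cont=11.3169 → 11.3169 [wait]  node(3,3) S=148.1395 payoff=0.0000 vs cont=3.2667 → 3.2667 [wait]  ⇒ S*(3)=82.8422
t_2: node(2,0) S=91.2687 payoff=33.5713 vs cont=33.5107 → 33.5713 [stop]  node(2,1) S=110.7800 payoff=14.0600 vs cont=18.2282 → 18.2282 [wait]  node(2,2) S=134.4625 payoff=0.0000 vs cont=7.2802 → 7.2802 [wait]  ⇒ S*(2)=91.2687
t_1: node(1,0) S=100.5522 payoff=24.2878 vs cont=25.8270 → 25.8270 [wait]  node(1,1) S=122.0482 payoff=2.7918 vs cont=12.7264 → 12.7264 [wait]  ⇒ S*(1)=-
t_0: node(0,0) S=110.7800 payoff=14.0600 vs cont=19.2266 → 19.2266 [wait]  ⇒ S*(0)=-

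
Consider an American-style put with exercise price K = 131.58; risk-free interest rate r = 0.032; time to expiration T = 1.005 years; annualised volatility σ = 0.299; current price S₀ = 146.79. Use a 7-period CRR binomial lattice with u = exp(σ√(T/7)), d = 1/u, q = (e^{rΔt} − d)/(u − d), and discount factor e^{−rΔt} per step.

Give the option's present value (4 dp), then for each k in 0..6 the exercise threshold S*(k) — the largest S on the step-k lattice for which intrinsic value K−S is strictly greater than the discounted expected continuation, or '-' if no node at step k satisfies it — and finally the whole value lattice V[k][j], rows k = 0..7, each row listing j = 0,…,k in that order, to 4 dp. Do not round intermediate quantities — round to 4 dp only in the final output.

params: Δt=0.14357 u=1.11996 d=0.89289 q=0.49199 e^(-rΔt)=0.99542
t_7 payoffs: 65.1633 48.2728 27.0868 0.5129 0.0000 0.0000 0.0000 0.0000
t_6: node(6,0) S=74.3841 payoff=57.1959 vs cont=56.5928 → 57.1959 [stop]  node(6,1) S=93.3008 payoff=38.2792 vs cont=37.6761 → 38.2792 [stop]  node(6,2) S=117.0283 payoff=14.5517 vs cont=13.9486 → 14.5517 [stop]  node(6,3) S=146.7900 payoff=0.0000 vs cont=0.2594 → 0.2594 [wait]  node(6,4) S=184.1204 payoff=0.0000 vs cont=0.0000 → 0.0000 [wait]  node(6,5) S=230.9445 payoff=0.0000 vs cont=0.0000 → 0.0000 [wait]  node(6,6) S=289.6764 payoff=0.0000 vs cont=0.0000 → 0.0000 [wait]  ⇒ S*(6)=117.0283
t_5: node(5,0) S=83.3072 payoff=48.2728 vs cont=47.6696 → 48.2728 [stop]  node(5,1) S=104.4932 payoff=27.0868 vs cont=26.4836 → 27.0868 [stop]  node(5,2) S=131.0671 payoff=0.5129 vs cont=7.4856 → 7.4856 [wait]  node(5,3) S=164.3990 payoff=0.0000 vs cont=0.1312 → 0.1312 [wait]  node(5,4) S=206.2076 payoff=0.0000 vs cont=0.0000 → 0.0000 [wait]  node(5,5) S=258.6487 payoff=0.0000 vs cont=0.0000 → 0.0000 [wait]  ⇒ S*(5)=104.4932
t_4: node(4,0) S=93.3008 payoff=38.2792 vs cont=37.6761 → 38.2792 [stop]  node(4,1) S=117.0283 payoff=14.5517 vs cont=17.3633 → 17.3633 [wait]  node(4,2) S=146.7900 payoff=0.0000 vs cont=3.8496 → 3.8496 [wait]  node(4,3) S=184.1204 payoff=0.0000 vs cont=0.0663 → 0.0663 [wait]  node(4,4) S=230.9445 payoff=0.0000 vs cont=0.0000 → 0.0000 [wait]  ⇒ S*(4)=93.3008
t_3: node(3,0) S=104.4932 payoff=27.0868 vs cont=27.8606 → 27.8606 [wait]  node(3,1) S=131.0671 payoff=0.5129 vs cont=10.6656 → 10.6656 [wait]  node(3,2) S=164.3990 payoff=0.0000 vs cont=1.9792 → 1.9792 [wait]  node(3,3) S=206.2076 payoff=0.0000 vs cont=0.0335 → 0.0335 [wait]  ⇒ S*(3)=-
t_2: node(2,0) S=117.0283 payoff=14.5517 vs cont=19.3120 → 19.3120 [wait]  node(2,1) S=146.7900 payoff=0.0000 vs cont=6.3627 → 6.3627 [wait]  node(2,2) S=184.1204 payoff=0.0000 vs cont=1.0173 → 1.0173 [wait]  ⇒ S*(2)=-
t_1: node(1,0) S=131.0671 payoff=0.5129 vs cont=12.8818 → 12.8818 [wait]  node(1,1) S=164.3990 payoff=0.0000 vs cont=3.7157 → 3.7157 [wait]  ⇒ S*(1)=-
t_0: node(0,0) S=146.7900 payoff=0.0000 vs cont=8.3338 → 8.3338 [wait]  ⇒ S*(0)=-

price = 8.3338
boundary = - - - - 93.3008 104.4932 117.0283
tree:
8.3338
12.8818 3.7157
19.3120 6.3627 1.0173
27.8606 10.6656 1.9792 0.0335
38.2792 17.3633 3.8496 0.0663 0.0000
48.2728 27.0868 7.4856 0.1312 0.0000 0.0000
57.1959 38.2792 14.5517 0.2594 0.0000 0.0000 0.0000
65.1633 48.2728 27.0868 0.5129 0.0000 0.0000 0.0000 0.0000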